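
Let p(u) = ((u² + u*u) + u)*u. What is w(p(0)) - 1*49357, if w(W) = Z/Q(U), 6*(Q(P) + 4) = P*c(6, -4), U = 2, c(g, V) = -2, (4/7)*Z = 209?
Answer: -395483/8 ≈ -49435.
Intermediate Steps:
Z = 1463/4 (Z = (7/4)*209 = 1463/4 ≈ 365.75)
Q(P) = -4 - P/3 (Q(P) = -4 + (P*(-2))/6 = -4 + (-2*P)/6 = -4 - P/3)
p(u) = u*(u + 2*u²) (p(u) = ((u² + u²) + u)*u = (2*u² + u)*u = (u + 2*u²)*u = u*(u + 2*u²))
w(W) = -627/8 (w(W) = 1463/(4*(-4 - ⅓*2)) = 1463/(4*(-4 - ⅔)) = 1463/(4*(-14/3)) = (1463/4)*(-3/14) = -627/8)
w(p(0)) - 1*49357 = -627/8 - 1*49357 = -627/8 - 49357 = -395483/8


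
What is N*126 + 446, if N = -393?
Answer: -49072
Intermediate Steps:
N*126 + 446 = -393*126 + 446 = -49518 + 446 = -49072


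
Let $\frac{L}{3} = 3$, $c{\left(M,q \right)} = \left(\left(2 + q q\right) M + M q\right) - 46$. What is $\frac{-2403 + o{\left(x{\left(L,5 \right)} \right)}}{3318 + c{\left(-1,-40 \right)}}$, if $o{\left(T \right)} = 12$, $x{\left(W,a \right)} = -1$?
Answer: $- \frac{797}{570} \approx -1.3982$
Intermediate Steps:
$c{\left(M,q \right)} = -46 + M q + M \left(2 + q^{2}\right)$ ($c{\left(M,q \right)} = \left(\left(2 + q^{2}\right) M + M q\right) - 46 = \left(M \left(2 + q^{2}\right) + M q\right) - 46 = \left(M q + M \left(2 + q^{2}\right)\right) - 46 = -46 + M q + M \left(2 + q^{2}\right)$)
$L = 9$ ($L = 3 \cdot 3 = 9$)
$\frac{-2403 + o{\left(x{\left(L,5 \right)} \right)}}{3318 + c{\left(-1,-40 \right)}} = \frac{-2403 + 12}{3318 - 1608} = - \frac{2391}{3318 - 1608} = - \frac{2391}{1710} = \left(-2391\right) \frac{1}{1710} = - \frac{797}{570}$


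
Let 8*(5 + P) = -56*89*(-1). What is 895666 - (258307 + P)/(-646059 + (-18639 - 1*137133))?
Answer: 718173023371/801831 ≈ 8.9567e+5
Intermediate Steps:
P = 618 (P = -5 + (-56*89*(-1))/8 = -5 + (-4984*(-1))/8 = -5 + (⅛)*4984 = -5 + 623 = 618)
895666 - (258307 + P)/(-646059 + (-18639 - 1*137133)) = 895666 - (258307 + 618)/(-646059 + (-18639 - 1*137133)) = 895666 - 258925/(-646059 + (-18639 - 137133)) = 895666 - 258925/(-646059 - 155772) = 895666 - 258925/(-801831) = 895666 - 258925*(-1)/801831 = 895666 - 1*(-258925/801831) = 895666 + 258925/801831 = 718173023371/801831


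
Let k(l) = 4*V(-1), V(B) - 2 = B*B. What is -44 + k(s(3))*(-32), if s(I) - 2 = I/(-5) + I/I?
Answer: -428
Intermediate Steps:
V(B) = 2 + B**2 (V(B) = 2 + B*B = 2 + B**2)
s(I) = 3 - I/5 (s(I) = 2 + (I/(-5) + I/I) = 2 + (I*(-1/5) + 1) = 2 + (-I/5 + 1) = 2 + (1 - I/5) = 3 - I/5)
k(l) = 12 (k(l) = 4*(2 + (-1)**2) = 4*(2 + 1) = 4*3 = 12)
-44 + k(s(3))*(-32) = -44 + 12*(-32) = -44 - 384 = -428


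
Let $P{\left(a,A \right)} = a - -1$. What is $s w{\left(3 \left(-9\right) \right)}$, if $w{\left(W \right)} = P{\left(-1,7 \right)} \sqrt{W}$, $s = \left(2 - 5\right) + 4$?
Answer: $0$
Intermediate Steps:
$P{\left(a,A \right)} = 1 + a$ ($P{\left(a,A \right)} = a + 1 = 1 + a$)
$s = 1$ ($s = -3 + 4 = 1$)
$w{\left(W \right)} = 0$ ($w{\left(W \right)} = \left(1 - 1\right) \sqrt{W} = 0 \sqrt{W} = 0$)
$s w{\left(3 \left(-9\right) \right)} = 1 \cdot 0 = 0$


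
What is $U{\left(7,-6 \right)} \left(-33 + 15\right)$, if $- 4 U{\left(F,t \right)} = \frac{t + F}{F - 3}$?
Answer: $\frac{9}{8} \approx 1.125$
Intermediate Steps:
$U{\left(F,t \right)} = - \frac{F + t}{4 \left(-3 + F\right)}$ ($U{\left(F,t \right)} = - \frac{\left(t + F\right) \frac{1}{F - 3}}{4} = - \frac{\left(F + t\right) \frac{1}{-3 + F}}{4} = - \frac{\frac{1}{-3 + F} \left(F + t\right)}{4} = - \frac{F + t}{4 \left(-3 + F\right)}$)
$U{\left(7,-6 \right)} \left(-33 + 15\right) = \frac{\left(-1\right) 7 - -6}{4 \left(-3 + 7\right)} \left(-33 + 15\right) = \frac{-7 + 6}{4 \cdot 4} \left(-18\right) = \frac{1}{4} \cdot \frac{1}{4} \left(-1\right) \left(-18\right) = \left(- \frac{1}{16}\right) \left(-18\right) = \frac{9}{8}$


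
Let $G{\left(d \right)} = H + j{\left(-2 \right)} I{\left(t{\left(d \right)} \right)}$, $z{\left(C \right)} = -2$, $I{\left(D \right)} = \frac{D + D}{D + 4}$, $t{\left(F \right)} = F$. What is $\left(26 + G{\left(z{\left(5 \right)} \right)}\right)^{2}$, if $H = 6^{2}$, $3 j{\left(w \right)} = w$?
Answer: $\frac{36100}{9} \approx 4011.1$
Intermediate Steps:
$j{\left(w \right)} = \frac{w}{3}$
$I{\left(D \right)} = \frac{2 D}{4 + D}$
$H = 36$
$G{\left(d \right)} = 36 - \frac{4 d}{3 \left(4 + d\right)}$ ($G{\left(d \right)} = 36 + \frac{1}{3} \left(-2\right) \frac{2 d}{4 + d} = 36 - \frac{2 \frac{2 d}{4 + d}}{3} = 36 - \frac{4 d}{3 \left(4 + d\right)}$)
$\left(26 + G{\left(z{\left(5 \right)} \right)}\right)^{2} = \left(26 + \frac{8 \left(54 + 13 \left(-2\right)\right)}{3 \left(4 - 2\right)}\right)^{2} = \left(26 + \frac{8 \left(54 - 26\right)}{3 \cdot 2}\right)^{2} = \left(26 + \frac{8}{3} \cdot \frac{1}{2} \cdot 28\right)^{2} = \left(26 + \frac{112}{3}\right)^{2} = \left(\frac{190}{3}\right)^{2} = \frac{36100}{9}$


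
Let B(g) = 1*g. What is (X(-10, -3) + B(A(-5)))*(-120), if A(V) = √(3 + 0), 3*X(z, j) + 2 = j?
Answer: 200 - 120*√3 ≈ -7.8461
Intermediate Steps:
X(z, j) = -⅔ + j/3
A(V) = √3
B(g) = g
(X(-10, -3) + B(A(-5)))*(-120) = ((-⅔ + (⅓)*(-3)) + √3)*(-120) = ((-⅔ - 1) + √3)*(-120) = (-5/3 + √3)*(-120) = 200 - 120*√3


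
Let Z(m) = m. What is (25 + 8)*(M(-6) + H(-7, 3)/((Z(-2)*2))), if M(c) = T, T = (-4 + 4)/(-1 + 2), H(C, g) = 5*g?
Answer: -495/4 ≈ -123.75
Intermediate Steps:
T = 0 (T = 0/1 = 0*1 = 0)
M(c) = 0
(25 + 8)*(M(-6) + H(-7, 3)/((Z(-2)*2))) = (25 + 8)*(0 + (5*3)/((-2*2))) = 33*(0 + 15/(-4)) = 33*(0 + 15*(-1/4)) = 33*(0 - 15/4) = 33*(-15/4) = -495/4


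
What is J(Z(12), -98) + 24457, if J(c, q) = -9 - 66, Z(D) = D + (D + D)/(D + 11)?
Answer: 24382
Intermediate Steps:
Z(D) = D + 2*D/(11 + D) (Z(D) = D + (2*D)/(11 + D) = D + 2*D/(11 + D))
J(c, q) = -75
J(Z(12), -98) + 24457 = -75 + 24457 = 24382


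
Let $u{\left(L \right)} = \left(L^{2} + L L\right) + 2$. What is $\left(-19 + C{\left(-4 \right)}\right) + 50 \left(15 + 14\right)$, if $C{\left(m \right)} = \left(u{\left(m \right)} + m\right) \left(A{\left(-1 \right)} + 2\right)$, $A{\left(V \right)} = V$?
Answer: $1461$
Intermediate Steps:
$u{\left(L \right)} = 2 + 2 L^{2}$ ($u{\left(L \right)} = \left(L^{2} + L^{2}\right) + 2 = 2 L^{2} + 2 = 2 + 2 L^{2}$)
$C{\left(m \right)} = 2 + m + 2 m^{2}$ ($C{\left(m \right)} = \left(\left(2 + 2 m^{2}\right) + m\right) \left(-1 + 2\right) = \left(2 + m + 2 m^{2}\right) 1 = 2 + m + 2 m^{2}$)
$\left(-19 + C{\left(-4 \right)}\right) + 50 \left(15 + 14\right) = \left(-19 + \left(2 - 4 + 2 \left(-4\right)^{2}\right)\right) + 50 \left(15 + 14\right) = \left(-19 + \left(2 - 4 + 2 \cdot 16\right)\right) + 50 \cdot 29 = \left(-19 + \left(2 - 4 + 32\right)\right) + 1450 = \left(-19 + 30\right) + 1450 = 11 + 1450 = 1461$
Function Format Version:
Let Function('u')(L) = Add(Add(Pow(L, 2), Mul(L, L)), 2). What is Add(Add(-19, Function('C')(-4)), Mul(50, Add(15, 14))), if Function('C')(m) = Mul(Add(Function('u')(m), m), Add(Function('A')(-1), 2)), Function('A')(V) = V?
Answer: 1461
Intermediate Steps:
Function('u')(L) = Add(2, Mul(2, Pow(L, 2))) (Function('u')(L) = Add(Add(Pow(L, 2), Pow(L, 2)), 2) = Add(Mul(2, Pow(L, 2)), 2) = Add(2, Mul(2, Pow(L, 2))))
Function('C')(m) = Add(2, m, Mul(2, Pow(m, 2))) (Function('C')(m) = Mul(Add(Add(2, Mul(2, Pow(m, 2))), m), Add(-1, 2)) = Mul(Add(2, m, Mul(2, Pow(m, 2))), 1) = Add(2, m, Mul(2, Pow(m, 2))))
Add(Add(-19, Function('C')(-4)), Mul(50, Add(15, 14))) = Add(Add(-19, Add(2, -4, Mul(2, Pow(-4, 2)))), Mul(50, Add(15, 14))) = Add(Add(-19, Add(2, -4, Mul(2, 16))), Mul(50, 29)) = Add(Add(-19, Add(2, -4, 32)), 1450) = Add(Add(-19, 30), 1450) = Add(11, 1450) = 1461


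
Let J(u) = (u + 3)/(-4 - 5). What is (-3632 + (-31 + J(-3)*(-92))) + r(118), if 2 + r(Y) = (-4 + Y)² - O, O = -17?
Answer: 9348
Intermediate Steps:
J(u) = -⅓ - u/9 (J(u) = (3 + u)/(-9) = (3 + u)*(-⅑) = -⅓ - u/9)
r(Y) = 15 + (-4 + Y)² (r(Y) = -2 + ((-4 + Y)² - 1*(-17)) = -2 + ((-4 + Y)² + 17) = -2 + (17 + (-4 + Y)²) = 15 + (-4 + Y)²)
(-3632 + (-31 + J(-3)*(-92))) + r(118) = (-3632 + (-31 + (-⅓ - ⅑*(-3))*(-92))) + (15 + (-4 + 118)²) = (-3632 + (-31 + (-⅓ + ⅓)*(-92))) + (15 + 114²) = (-3632 + (-31 + 0*(-92))) + (15 + 12996) = (-3632 + (-31 + 0)) + 13011 = (-3632 - 31) + 13011 = -3663 + 13011 = 9348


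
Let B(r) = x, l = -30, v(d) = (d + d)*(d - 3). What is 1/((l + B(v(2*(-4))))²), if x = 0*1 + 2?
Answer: 1/784 ≈ 0.0012755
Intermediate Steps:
v(d) = 2*d*(-3 + d) (v(d) = (2*d)*(-3 + d) = 2*d*(-3 + d))
x = 2 (x = 0 + 2 = 2)
B(r) = 2
1/((l + B(v(2*(-4))))²) = 1/((-30 + 2)²) = 1/((-28)²) = 1/784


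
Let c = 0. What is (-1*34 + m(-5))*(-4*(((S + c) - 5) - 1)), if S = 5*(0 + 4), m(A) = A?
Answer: 2184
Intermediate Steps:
S = 20 (S = 5*4 = 20)
(-1*34 + m(-5))*(-4*(((S + c) - 5) - 1)) = (-1*34 - 5)*(-4*(((20 + 0) - 5) - 1)) = (-34 - 5)*(-4*((20 - 5) - 1)) = -(-156)*(15 - 1) = -(-156)*14 = -39*(-56) = 2184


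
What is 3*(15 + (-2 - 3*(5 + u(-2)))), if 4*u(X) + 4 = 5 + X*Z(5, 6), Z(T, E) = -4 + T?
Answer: -15/4 ≈ -3.7500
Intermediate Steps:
u(X) = 1/4 + X/4 (u(X) = -1 + (5 + X*(-4 + 5))/4 = -1 + (5 + X*1)/4 = -1 + (5 + X)/4 = -1 + (5/4 + X/4) = 1/4 + X/4)
3*(15 + (-2 - 3*(5 + u(-2)))) = 3*(15 + (-2 - 3*(5 + (1/4 + (1/4)*(-2))))) = 3*(15 + (-2 - 3*(5 + (1/4 - 1/2)))) = 3*(15 + (-2 - 3*(5 - 1/4))) = 3*(15 + (-2 - 3*19/4)) = 3*(15 + (-2 - 57/4)) = 3*(15 - 65/4) = 3*(-5/4) = -15/4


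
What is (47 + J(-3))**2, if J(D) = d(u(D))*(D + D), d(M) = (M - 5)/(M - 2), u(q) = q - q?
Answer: 1024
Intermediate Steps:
u(q) = 0
d(M) = (-5 + M)/(-2 + M)
J(D) = 5*D (J(D) = ((-5 + 0)/(-2 + 0))*(D + D) = (-5/(-2))*(2*D) = (-1/2*(-5))*(2*D) = 5*(2*D)/2 = 5*D)
(47 + J(-3))**2 = (47 + 5*(-3))**2 = (47 - 15)**2 = 32**2 = 1024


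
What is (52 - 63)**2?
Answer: 121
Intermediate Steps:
(52 - 63)**2 = (-11)**2 = 121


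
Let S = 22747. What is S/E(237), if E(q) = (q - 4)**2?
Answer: 22747/54289 ≈ 0.41900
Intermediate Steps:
E(q) = (-4 + q)**2
S/E(237) = 22747/((-4 + 237)**2) = 22747/(233**2) = 22747/54289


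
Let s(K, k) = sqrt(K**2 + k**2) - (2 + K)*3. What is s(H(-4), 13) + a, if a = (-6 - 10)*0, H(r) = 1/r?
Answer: -21/4 + sqrt(2705)/4 ≈ 7.7524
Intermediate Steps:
s(K, k) = -6 + sqrt(K**2 + k**2) - 3*K (s(K, k) = sqrt(K**2 + k**2) - (6 + 3*K) = sqrt(K**2 + k**2) + (-6 - 3*K) = -6 + sqrt(K**2 + k**2) - 3*K)
a = 0 (a = -16*0 = 0)
s(H(-4), 13) + a = (-6 + sqrt((1/(-4))**2 + 13**2) - 3/(-4)) + 0 = (-6 + sqrt((-1/4)**2 + 169) - 3*(-1/4)) + 0 = (-6 + sqrt(1/16 + 169) + 3/4) + 0 = (-6 + sqrt(2705/16) + 3/4) + 0 = (-6 + sqrt(2705)/4 + 3/4) + 0 = (-21/4 + sqrt(2705)/4) + 0 = -21/4 + sqrt(2705)/4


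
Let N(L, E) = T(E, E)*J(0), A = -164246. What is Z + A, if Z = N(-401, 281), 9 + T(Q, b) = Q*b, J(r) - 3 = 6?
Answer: 546322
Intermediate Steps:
J(r) = 9 (J(r) = 3 + 6 = 9)
T(Q, b) = -9 + Q*b
N(L, E) = -81 + 9*E**2 (N(L, E) = (-9 + E*E)*9 = (-9 + E**2)*9 = -81 + 9*E**2)
Z = 710568 (Z = -81 + 9*281**2 = -81 + 9*78961 = -81 + 710649 = 710568)
Z + A = 710568 - 164246 = 546322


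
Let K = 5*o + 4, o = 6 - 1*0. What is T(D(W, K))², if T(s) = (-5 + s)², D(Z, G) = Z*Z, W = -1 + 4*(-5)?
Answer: 36136489216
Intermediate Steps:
o = 6 (o = 6 + 0 = 6)
K = 34 (K = 5*6 + 4 = 30 + 4 = 34)
W = -21 (W = -1 - 20 = -21)
D(Z, G) = Z²
T(D(W, K))² = ((-5 + (-21)²)²)² = ((-5 + 441)²)² = (436²)² = 190096² = 36136489216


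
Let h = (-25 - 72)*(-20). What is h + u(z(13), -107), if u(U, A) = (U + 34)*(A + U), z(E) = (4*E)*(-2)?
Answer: 16710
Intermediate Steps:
z(E) = -8*E
u(U, A) = (34 + U)*(A + U)
h = 1940 (h = -97*(-20) = 1940)
h + u(z(13), -107) = 1940 + ((-8*13)² + 34*(-107) + 34*(-8*13) - (-856)*13) = 1940 + ((-104)² - 3638 + 34*(-104) - 107*(-104)) = 1940 + (10816 - 3638 - 3536 + 11128) = 1940 + 14770 = 16710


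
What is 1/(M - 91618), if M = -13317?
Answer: -1/104935 ≈ -9.5297e-6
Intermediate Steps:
1/(M - 91618) = 1/(-13317 - 91618) = 1/(-104935) = -1/104935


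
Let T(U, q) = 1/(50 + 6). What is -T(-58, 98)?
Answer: -1/56 ≈ -0.017857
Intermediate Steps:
T(U, q) = 1/56
-T(-58, 98) = -1*1/56 = -1/56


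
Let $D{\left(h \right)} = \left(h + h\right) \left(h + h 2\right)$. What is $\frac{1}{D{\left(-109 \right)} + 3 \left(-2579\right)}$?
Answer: $\frac{1}{63549} \approx 1.5736 \cdot 10^{-5}$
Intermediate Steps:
$D{\left(h \right)} = 6 h^{2}$ ($D{\left(h \right)} = 2 h \left(h + 2 h\right) = 2 h 3 h = 6 h^{2}$)
$\frac{1}{D{\left(-109 \right)} + 3 \left(-2579\right)} = \frac{1}{6 \left(-109\right)^{2} + 3 \left(-2579\right)} = \frac{1}{6 \cdot 11881 - 7737} = \frac{1}{71286 - 7737} = \frac{1}{63549}$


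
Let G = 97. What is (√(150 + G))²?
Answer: 247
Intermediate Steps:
(√(150 + G))² = (√(150 + 97))² = (√247)² = 247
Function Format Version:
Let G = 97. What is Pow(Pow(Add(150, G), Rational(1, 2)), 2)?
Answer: 247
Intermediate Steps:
Pow(Pow(Add(150, G), Rational(1, 2)), 2) = Pow(Pow(Add(150, 97), Rational(1, 2)), 2) = Pow(Pow(247, Rational(1, 2)), 2) = 247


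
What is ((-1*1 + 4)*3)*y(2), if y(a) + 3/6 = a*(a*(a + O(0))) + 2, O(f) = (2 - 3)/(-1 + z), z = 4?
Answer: 147/2 ≈ 73.500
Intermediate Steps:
O(f) = -⅓ (O(f) = (2 - 3)/(-1 + 4) = -1/3 = -1*⅓ = -⅓)
y(a) = 3/2 + a²*(-⅓ + a) (y(a) = -½ + (a*(a*(a - ⅓)) + 2) = -½ + (a*(a*(-⅓ + a)) + 2) = -½ + (a²*(-⅓ + a) + 2) = -½ + (2 + a²*(-⅓ + a)) = 3/2 + a²*(-⅓ + a))
((-1*1 + 4)*3)*y(2) = ((-1*1 + 4)*3)*(3/2 + 2³ - ⅓*2²) = ((-1 + 4)*3)*(3/2 + 8 - ⅓*4) = (3*3)*(3/2 + 8 - 4/3) = 9*(49/6) = 147/2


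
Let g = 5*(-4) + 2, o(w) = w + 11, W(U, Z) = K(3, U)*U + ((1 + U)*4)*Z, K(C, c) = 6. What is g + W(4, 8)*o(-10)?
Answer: 166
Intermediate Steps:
W(U, Z) = 6*U + Z*(4 + 4*U) (W(U, Z) = 6*U + ((1 + U)*4)*Z = 6*U + (4 + 4*U)*Z = 6*U + Z*(4 + 4*U))
o(w) = 11 + w
g = -18 (g = -20 + 2 = -18)
g + W(4, 8)*o(-10) = -18 + (4*8 + 6*4 + 4*4*8)*(11 - 10) = -18 + (32 + 24 + 128)*1 = -18 + 184*1 = -18 + 184 = 166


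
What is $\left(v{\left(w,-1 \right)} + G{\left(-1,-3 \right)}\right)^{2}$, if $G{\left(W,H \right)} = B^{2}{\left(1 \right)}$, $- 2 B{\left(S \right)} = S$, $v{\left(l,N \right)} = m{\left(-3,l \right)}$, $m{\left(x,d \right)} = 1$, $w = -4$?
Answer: $\frac{25}{16} \approx 1.5625$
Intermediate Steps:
$v{\left(l,N \right)} = 1$
$B{\left(S \right)} = - \frac{S}{2}$
$G{\left(W,H \right)} = \frac{1}{4}$ ($G{\left(W,H \right)} = \left(\left(- \frac{1}{2}\right) 1\right)^{2} = \left(- \frac{1}{2}\right)^{2} = \frac{1}{4}$)
$\left(v{\left(w,-1 \right)} + G{\left(-1,-3 \right)}\right)^{2} = \left(1 + \frac{1}{4}\right)^{2} = \left(\frac{5}{4}\right)^{2} = \frac{25}{16}$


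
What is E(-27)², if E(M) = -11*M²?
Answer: 64304361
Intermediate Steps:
E(-27)² = (-11*(-27)²)² = (-11*729)² = (-8019)² = 64304361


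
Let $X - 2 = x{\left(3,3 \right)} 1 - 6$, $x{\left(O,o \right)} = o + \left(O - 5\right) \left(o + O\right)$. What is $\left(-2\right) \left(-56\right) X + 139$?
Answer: $-1317$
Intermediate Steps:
$x{\left(O,o \right)} = o + \left(-5 + O\right) \left(O + o\right)$
$X = -13$ ($X = 2 + \left(\left(3^{2} - 15 - 12 + 3 \cdot 3\right) 1 - 6\right) = 2 + \left(\left(9 - 15 - 12 + 9\right) 1 - 6\right) = 2 - 15 = -13$)
$\left(-2\right) \left(-56\right) X + 139 = \left(-2\right) \left(-56\right) \left(-13\right) + 139 = 112 \left(-13\right) + 139 = -1456 + 139 = -1317$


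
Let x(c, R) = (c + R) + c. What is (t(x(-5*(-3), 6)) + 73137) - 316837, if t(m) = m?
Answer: -243664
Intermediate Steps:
x(c, R) = R + 2*c (x(c, R) = (R + c) + c = R + 2*c)
(t(x(-5*(-3), 6)) + 73137) - 316837 = ((6 + 2*(-5*(-3))) + 73137) - 316837 = ((6 + 2*15) + 73137) - 316837 = ((6 + 30) + 73137) - 316837 = (36 + 73137) - 316837 = 73173 - 316837 = -243664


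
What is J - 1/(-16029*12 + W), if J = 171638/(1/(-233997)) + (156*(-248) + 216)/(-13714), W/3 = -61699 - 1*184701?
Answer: -256544744346790626511/6387624636 ≈ -4.0163e+10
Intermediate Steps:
W = -739200 (W = 3*(-61699 - 1*184701) = 3*(-61699 - 184701) = 3*(-246400) = -739200)
J = -275396162459466/6857 (J = 171638/(-1/233997) + (-38688 + 216)*(-1/13714) = 171638*(-233997) - 38472*(-1/13714) = -40162777086 + 19236/6857 = -275396162459466/6857 ≈ -4.0163e+10)
J - 1/(-16029*12 + W) = -275396162459466/6857 - 1/(-16029*12 - 739200) = -275396162459466/6857 - 1/(-192348 - 739200) = -275396162459466/6857 - 1/(-931548) = -275396162459466/6857 - 1*(-1/931548) = -275396162459466/6857 + 1/931548 = -256544744346790626511/6387624636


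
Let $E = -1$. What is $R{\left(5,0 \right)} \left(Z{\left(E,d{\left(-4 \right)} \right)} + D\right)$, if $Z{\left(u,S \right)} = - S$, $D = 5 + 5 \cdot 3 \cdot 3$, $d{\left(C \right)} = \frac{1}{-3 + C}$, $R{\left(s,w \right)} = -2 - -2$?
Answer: $0$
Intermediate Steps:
$R{\left(s,w \right)} = 0$ ($R{\left(s,w \right)} = -2 + 2 = 0$)
$D = 50$ ($D = 5 + 5 \cdot 9 = 5 + 45 = 50$)
$R{\left(5,0 \right)} \left(Z{\left(E,d{\left(-4 \right)} \right)} + D\right) = 0 \left(- \frac{1}{-3 - 4} + 50\right) = 0 \left(- \frac{1}{-7} + 50\right) = 0 \left(\left(-1\right) \left(- \frac{1}{7}\right) + 50\right) = 0 \left(\frac{1}{7} + 50\right) = 0 \cdot \frac{351}{7} = 0$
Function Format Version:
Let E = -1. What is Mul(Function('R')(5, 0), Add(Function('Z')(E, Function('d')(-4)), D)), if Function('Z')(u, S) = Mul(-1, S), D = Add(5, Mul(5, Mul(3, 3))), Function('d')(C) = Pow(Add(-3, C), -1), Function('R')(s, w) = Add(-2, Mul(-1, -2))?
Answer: 0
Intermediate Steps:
Function('R')(s, w) = 0 (Function('R')(s, w) = Add(-2, 2) = 0)
D = 50 (D = Add(5, Mul(5, 9)) = Add(5, 45) = 50)
Mul(Function('R')(5, 0), Add(Function('Z')(E, Function('d')(-4)), D)) = Mul(0, Add(Mul(-1, Pow(Add(-3, -4), -1)), 50)) = Mul(0, Add(Mul(-1, Pow(-7, -1)), 50)) = Mul(0, Add(Mul(-1, Rational(-1, 7)), 50)) = Mul(0, Add(Rational(1, 7), 50)) = Mul(0, Rational(351, 7)) = 0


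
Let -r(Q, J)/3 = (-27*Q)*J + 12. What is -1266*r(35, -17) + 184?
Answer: 61060630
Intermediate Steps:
r(Q, J) = -36 + 81*J*Q (r(Q, J) = -3*((-27*Q)*J + 12) = -3*(-27*J*Q + 12) = -3*(12 - 27*J*Q) = -36 + 81*J*Q)
-1266*r(35, -17) + 184 = -1266*(-36 + 81*(-17)*35) + 184 = -1266*(-36 - 48195) + 184 = -1266*(-48231) + 184 = 61060446 + 184 = 61060630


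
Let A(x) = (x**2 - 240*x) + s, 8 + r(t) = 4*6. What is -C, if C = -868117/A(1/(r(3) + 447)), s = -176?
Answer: -186097373173/37840063 ≈ -4918.0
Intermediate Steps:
r(t) = 16 (r(t) = -8 + 4*6 = -8 + 24 = 16)
A(x) = -176 + x**2 - 240*x (A(x) = (x**2 - 240*x) - 176 = -176 + x**2 - 240*x)
C = 186097373173/37840063 (C = -868117/(-176 + (1/(16 + 447))**2 - 240/(16 + 447)) = -868117/(-176 + (1/463)**2 - 240/463) = -868117/(-176 + (1/463)**2 - 240*1/463) = -868117/(-176 + 1/214369 - 240/463) = -868117/(-37840063/214369) = -868117*(-214369/37840063) = 186097373173/37840063 ≈ 4918.0)
-C = -1*186097373173/37840063 = -186097373173/37840063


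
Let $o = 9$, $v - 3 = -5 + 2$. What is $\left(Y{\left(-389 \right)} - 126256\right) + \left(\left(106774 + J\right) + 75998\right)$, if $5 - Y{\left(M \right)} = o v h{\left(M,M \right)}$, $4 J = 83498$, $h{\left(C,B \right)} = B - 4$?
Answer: $\frac{154791}{2} \approx 77396.0$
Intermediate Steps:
$h{\left(C,B \right)} = -4 + B$
$v = 0$ ($v = 3 + \left(-5 + 2\right) = 3 - 3 = 0$)
$J = \frac{41749}{2}$ ($J = \frac{1}{4} \cdot 83498 = \frac{41749}{2} \approx 20875.0$)
$Y{\left(M \right)} = 5$ ($Y{\left(M \right)} = 5 - 9 \cdot 0 \left(-4 + M\right) = 5 - 0 \left(-4 + M\right) = 5 - 0 = 5 + 0 = 5$)
$\left(Y{\left(-389 \right)} - 126256\right) + \left(\left(106774 + J\right) + 75998\right) = \left(5 - 126256\right) + \left(\left(106774 + \frac{41749}{2}\right) + 75998\right) = -126251 + \left(\frac{255297}{2} + 75998\right) = -126251 + \frac{407293}{2} = \frac{154791}{2}$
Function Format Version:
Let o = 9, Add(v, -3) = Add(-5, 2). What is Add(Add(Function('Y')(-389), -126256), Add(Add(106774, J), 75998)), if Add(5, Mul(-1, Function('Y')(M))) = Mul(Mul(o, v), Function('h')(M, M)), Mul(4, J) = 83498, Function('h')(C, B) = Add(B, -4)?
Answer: Rational(154791, 2) ≈ 77396.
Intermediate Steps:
Function('h')(C, B) = Add(-4, B)
v = 0 (v = Add(3, Add(-5, 2)) = Add(3, -3) = 0)
J = Rational(41749, 2) (J = Mul(Rational(1, 4), 83498) = Rational(41749, 2) ≈ 20875.)
Function('Y')(M) = 5 (Function('Y')(M) = Add(5, Mul(-1, Mul(Mul(9, 0), Add(-4, M)))) = Add(5, Mul(-1, Mul(0, Add(-4, M)))) = Add(5, Mul(-1, 0)) = Add(5, 0) = 5)
Add(Add(Function('Y')(-389), -126256), Add(Add(106774, J), 75998)) = Add(Add(5, -126256), Add(Add(106774, Rational(41749, 2)), 75998)) = Add(-126251, Add(Rational(255297, 2), 75998)) = Add(-126251, Rational(407293, 2)) = Rational(154791, 2)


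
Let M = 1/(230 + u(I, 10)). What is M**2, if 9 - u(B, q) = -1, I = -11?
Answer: 1/57600 ≈ 1.7361e-5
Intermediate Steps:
u(B, q) = 10 (u(B, q) = 9 - 1*(-1) = 9 + 1 = 10)
M = 1/240 (M = 1/(230 + 10) = 1/240 ≈ 0.0041667)
M**2 = (1/240)**2 = 1/57600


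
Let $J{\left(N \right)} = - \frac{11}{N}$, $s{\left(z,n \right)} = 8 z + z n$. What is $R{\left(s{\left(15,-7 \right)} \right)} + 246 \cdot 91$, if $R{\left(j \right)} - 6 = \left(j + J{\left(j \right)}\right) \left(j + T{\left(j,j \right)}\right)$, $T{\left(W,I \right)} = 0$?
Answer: $22606$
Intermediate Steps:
$s{\left(z,n \right)} = 8 z + n z$
$R{\left(j \right)} = 6 + j \left(j - \frac{11}{j}\right)$ ($R{\left(j \right)} = 6 + \left(j - \frac{11}{j}\right) \left(j + 0\right) = 6 + \left(j - \frac{11}{j}\right) j = 6 + j \left(j - \frac{11}{j}\right)$)
$R{\left(s{\left(15,-7 \right)} \right)} + 246 \cdot 91 = \left(-5 + \left(15 \left(8 - 7\right)\right)^{2}\right) + 246 \cdot 91 = \left(-5 + \left(15 \cdot 1\right)^{2}\right) + 22386 = \left(-5 + 15^{2}\right) + 22386 = \left(-5 + 225\right) + 22386 = 220 + 22386 = 22606$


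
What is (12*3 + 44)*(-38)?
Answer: -3040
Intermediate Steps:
(12*3 + 44)*(-38) = (36 + 44)*(-38) = 80*(-38) = -3040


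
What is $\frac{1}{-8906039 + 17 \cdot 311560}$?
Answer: $- \frac{1}{3609519} \approx -2.7705 \cdot 10^{-7}$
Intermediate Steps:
$\frac{1}{-8906039 + 17 \cdot 311560} = \frac{1}{-8906039 + 5296520} = \frac{1}{-3609519} = - \frac{1}{3609519}$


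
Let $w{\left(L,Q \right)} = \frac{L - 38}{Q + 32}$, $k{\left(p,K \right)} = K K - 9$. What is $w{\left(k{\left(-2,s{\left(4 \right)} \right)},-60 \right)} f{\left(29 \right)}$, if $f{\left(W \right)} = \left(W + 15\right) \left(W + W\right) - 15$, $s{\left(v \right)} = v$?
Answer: $\frac{78647}{28} \approx 2808.8$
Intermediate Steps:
$k{\left(p,K \right)} = -9 + K^{2}$ ($k{\left(p,K \right)} = K^{2} - 9 = -9 + K^{2}$)
$f{\left(W \right)} = -15 + 2 W \left(15 + W\right)$ ($f{\left(W \right)} = \left(15 + W\right) 2 W - 15 = 2 W \left(15 + W\right) - 15 = -15 + 2 W \left(15 + W\right)$)
$w{\left(L,Q \right)} = \frac{-38 + L}{32 + Q}$
$w{\left(k{\left(-2,s{\left(4 \right)} \right)},-60 \right)} f{\left(29 \right)} = \frac{-38 - \left(9 - 4^{2}\right)}{32 - 60} \left(-15 + 2 \cdot 29^{2} + 30 \cdot 29\right) = \frac{-38 + \left(-9 + 16\right)}{-28} \left(-15 + 2 \cdot 841 + 870\right) = - \frac{-38 + 7}{28} \left(-15 + 1682 + 870\right) = \left(- \frac{1}{28}\right) \left(-31\right) 2537 = \frac{31}{28} \cdot 2537 = \frac{78647}{28}$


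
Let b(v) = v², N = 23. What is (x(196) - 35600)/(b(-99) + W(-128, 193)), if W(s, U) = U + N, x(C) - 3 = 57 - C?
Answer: -11912/3339 ≈ -3.5675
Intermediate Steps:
x(C) = 60 - C (x(C) = 3 + (57 - C) = 60 - C)
W(s, U) = 23 + U (W(s, U) = U + 23 = 23 + U)
(x(196) - 35600)/(b(-99) + W(-128, 193)) = ((60 - 1*196) - 35600)/((-99)² + (23 + 193)) = ((60 - 196) - 35600)/(9801 + 216) = (-136 - 35600)/10017 = -35736*1/10017 = -11912/3339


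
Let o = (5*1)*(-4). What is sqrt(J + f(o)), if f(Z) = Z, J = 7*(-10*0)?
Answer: 2*I*sqrt(5) ≈ 4.4721*I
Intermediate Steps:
o = -20 (o = 5*(-4) = -20)
J = 0 (J = 7*0 = 0)
sqrt(J + f(o)) = sqrt(0 - 20) = sqrt(-20) = 2*I*sqrt(5)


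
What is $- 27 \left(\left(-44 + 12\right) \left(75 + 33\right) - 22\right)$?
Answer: $93906$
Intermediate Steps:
$- 27 \left(\left(-44 + 12\right) \left(75 + 33\right) - 22\right) = - 27 \left(\left(-32\right) 108 - 22\right) = - 27 \left(-3456 - 22\right) = \left(-27\right) \left(-3478\right) = 93906$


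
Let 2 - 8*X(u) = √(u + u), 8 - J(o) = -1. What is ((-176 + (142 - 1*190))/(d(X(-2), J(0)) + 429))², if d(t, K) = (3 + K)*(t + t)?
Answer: 351583232/1326656523 + 29102080*I/3979969569 ≈ 0.26501 + 0.0073121*I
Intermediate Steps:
J(o) = 9 (J(o) = 8 - 1*(-1) = 8 + 1 = 9)
X(u) = ¼ - √2*√u/8 (X(u) = ¼ - √(u + u)/8 = ¼ - √2*√u/8)
d(t, K) = 2*t*(3 + K) (d(t, K) = (3 + K)*(2*t) = 2*t*(3 + K))
((-176 + (142 - 1*190))/(d(X(-2), J(0)) + 429))² = ((-176 + (142 - 1*190))/(2*(¼ - √2*√(-2)/8)*(3 + 9) + 429))² = ((-176 + (142 - 190))/(2*(¼ - √2*I*√2/8)*12 + 429))² = ((-176 - 48)/(2*(¼ - I/4)*12 + 429))² = (-224/((6 - 6*I) + 429))² = (-224*(435 + 6*I)/189261)² = 50176*(435 + 6*I)²/35819726121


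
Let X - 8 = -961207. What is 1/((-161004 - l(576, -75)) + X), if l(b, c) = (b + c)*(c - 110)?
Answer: -1/1029518 ≈ -9.7133e-7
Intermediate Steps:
X = -961199 (X = 8 - 961207 = -961199)
l(b, c) = (-110 + c)*(b + c) (l(b, c) = (b + c)*(-110 + c) = (-110 + c)*(b + c))
1/((-161004 - l(576, -75)) + X) = 1/((-161004 - ((-75)**2 - 110*576 - 110*(-75) + 576*(-75))) - 961199) = 1/((-161004 - (5625 - 63360 + 8250 - 43200)) - 961199) = 1/((-161004 - 1*(-92685)) - 961199) = 1/((-161004 + 92685) - 961199) = 1/(-68319 - 961199) = 1/(-1029518) = -1/1029518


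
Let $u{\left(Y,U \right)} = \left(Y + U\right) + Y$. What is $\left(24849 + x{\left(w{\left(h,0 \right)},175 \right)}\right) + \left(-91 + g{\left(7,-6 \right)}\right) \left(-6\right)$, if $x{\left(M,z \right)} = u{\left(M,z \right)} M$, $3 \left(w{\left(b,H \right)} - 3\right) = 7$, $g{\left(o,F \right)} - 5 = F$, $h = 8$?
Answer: $\frac{237521}{9} \approx 26391.0$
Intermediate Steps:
$g{\left(o,F \right)} = 5 + F$
$w{\left(b,H \right)} = \frac{16}{3}$ ($w{\left(b,H \right)} = 3 + \frac{1}{3} \cdot 7 = 3 + \frac{7}{3} = \frac{16}{3}$)
$u{\left(Y,U \right)} = U + 2 Y$ ($u{\left(Y,U \right)} = \left(U + Y\right) + Y = U + 2 Y$)
$x{\left(M,z \right)} = M \left(z + 2 M\right)$ ($x{\left(M,z \right)} = \left(z + 2 M\right) M = M \left(z + 2 M\right)$)
$\left(24849 + x{\left(w{\left(h,0 \right)},175 \right)}\right) + \left(-91 + g{\left(7,-6 \right)}\right) \left(-6\right) = \left(24849 + \frac{16 \left(175 + 2 \cdot \frac{16}{3}\right)}{3}\right) + \left(-91 + \left(5 - 6\right)\right) \left(-6\right) = \left(24849 + \frac{16 \left(175 + \frac{32}{3}\right)}{3}\right) + \left(-91 - 1\right) \left(-6\right) = \left(24849 + \frac{16}{3} \cdot \frac{557}{3}\right) - -552 = \left(24849 + \frac{8912}{9}\right) + 552 = \frac{232553}{9} + 552 = \frac{237521}{9}$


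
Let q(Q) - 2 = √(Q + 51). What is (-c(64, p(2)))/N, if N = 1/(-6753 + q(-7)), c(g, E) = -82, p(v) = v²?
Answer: -553582 + 164*√11 ≈ -5.5304e+5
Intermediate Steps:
q(Q) = 2 + √(51 + Q) (q(Q) = 2 + √(Q + 51) = 2 + √(51 + Q))
N = 1/(-6751 + 2*√11) (N = 1/(-6753 + (2 + √(51 - 7))) = 1/(-6753 + (2 + √44)) = 1/(-6753 + (2 + 2*√11)) = 1/(-6751 + 2*√11) ≈ -0.00014827)
(-c(64, p(2)))/N = (-1*(-82))/(-6751/45575957 - 2*√11/45575957) = 82/(-6751/45575957 - 2*√11/45575957)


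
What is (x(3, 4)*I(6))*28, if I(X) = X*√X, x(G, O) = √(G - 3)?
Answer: 0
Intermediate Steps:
x(G, O) = √(-3 + G)
I(X) = X^(3/2)
(x(3, 4)*I(6))*28 = (√(-3 + 3)*6^(3/2))*28 = (√0*(6*√6))*28 = (0*(6*√6))*28 = 0*28 = 0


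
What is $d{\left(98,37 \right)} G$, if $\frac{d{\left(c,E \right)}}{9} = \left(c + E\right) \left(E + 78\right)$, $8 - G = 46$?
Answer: $-5309550$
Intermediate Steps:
$G = -38$ ($G = 8 - 46 = -38$)
$d{\left(c,E \right)} = 9 \left(78 + E\right) \left(E + c\right)$ ($d{\left(c,E \right)} = 9 \left(c + E\right) \left(E + 78\right) = 9 \left(E + c\right) \left(78 + E\right) = 9 \left(78 + E\right) \left(E + c\right)$)
$d{\left(98,37 \right)} G = \left(9 \cdot 37^{2} + 702 \cdot 37 + 702 \cdot 98 + 9 \cdot 37 \cdot 98\right) \left(-38\right) = \left(9 \cdot 1369 + 25974 + 68796 + 32634\right) \left(-38\right) = \left(12321 + 25974 + 68796 + 32634\right) \left(-38\right) = 139725 \left(-38\right) = -5309550$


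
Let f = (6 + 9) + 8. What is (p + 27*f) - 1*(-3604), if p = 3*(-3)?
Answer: 4216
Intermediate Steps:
f = 23 (f = 15 + 8 = 23)
p = -9
(p + 27*f) - 1*(-3604) = (-9 + 27*23) - 1*(-3604) = (-9 + 621) + 3604 = 612 + 3604 = 4216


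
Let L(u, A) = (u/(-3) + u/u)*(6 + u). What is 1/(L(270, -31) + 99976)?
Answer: 1/75412 ≈ 1.3260e-5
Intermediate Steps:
L(u, A) = (1 - u/3)*(6 + u) (L(u, A) = (u*(-⅓) + 1)*(6 + u) = (-u/3 + 1)*(6 + u) = (1 - u/3)*(6 + u))
1/(L(270, -31) + 99976) = 1/((6 - 1*270 - ⅓*270²) + 99976) = 1/((6 - 270 - ⅓*72900) + 99976) = 1/((6 - 270 - 24300) + 99976) = 1/(-24564 + 99976) = 1/75412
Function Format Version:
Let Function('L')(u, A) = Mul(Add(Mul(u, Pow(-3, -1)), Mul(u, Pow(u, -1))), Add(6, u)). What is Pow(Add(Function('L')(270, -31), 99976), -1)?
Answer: Rational(1, 75412) ≈ 1.3260e-5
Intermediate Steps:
Function('L')(u, A) = Mul(Add(1, Mul(Rational(-1, 3), u)), Add(6, u)) (Function('L')(u, A) = Mul(Add(Mul(u, Rational(-1, 3)), 1), Add(6, u)) = Mul(Add(Mul(Rational(-1, 3), u), 1), Add(6, u)) = Mul(Add(1, Mul(Rational(-1, 3), u)), Add(6, u)))
Pow(Add(Function('L')(270, -31), 99976), -1) = Pow(Add(Add(6, Mul(-1, 270), Mul(Rational(-1, 3), Pow(270, 2))), 99976), -1) = Pow(Add(Add(6, -270, Mul(Rational(-1, 3), 72900)), 99976), -1) = Pow(Add(Add(6, -270, -24300), 99976), -1) = Pow(Add(-24564, 99976), -1) = Pow(75412, -1) = Rational(1, 75412)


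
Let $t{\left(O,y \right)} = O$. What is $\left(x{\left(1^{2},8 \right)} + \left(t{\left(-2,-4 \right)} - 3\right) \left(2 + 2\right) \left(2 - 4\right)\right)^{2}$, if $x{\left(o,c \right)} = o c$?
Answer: $2304$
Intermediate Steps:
$x{\left(o,c \right)} = c o$
$\left(x{\left(1^{2},8 \right)} + \left(t{\left(-2,-4 \right)} - 3\right) \left(2 + 2\right) \left(2 - 4\right)\right)^{2} = \left(8 \cdot 1^{2} + \left(-2 - 3\right) \left(2 + 2\right) \left(2 - 4\right)\right)^{2} = \left(8 \cdot 1 + \left(-5\right) 4 \left(-2\right)\right)^{2} = \left(8 - -40\right)^{2} = \left(8 + 40\right)^{2} = 48^{2} = 2304$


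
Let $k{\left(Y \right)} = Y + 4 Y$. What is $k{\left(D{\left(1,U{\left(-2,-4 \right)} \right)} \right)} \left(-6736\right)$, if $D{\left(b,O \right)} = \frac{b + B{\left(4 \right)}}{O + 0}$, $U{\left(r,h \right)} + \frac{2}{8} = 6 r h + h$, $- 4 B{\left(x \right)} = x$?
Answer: $0$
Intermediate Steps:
$B{\left(x \right)} = - \frac{x}{4}$
$U{\left(r,h \right)} = - \frac{1}{4} + h + 6 h r$ ($U{\left(r,h \right)} = - \frac{1}{4} + \left(6 r h + h\right) = - \frac{1}{4} + \left(6 h r + h\right) = - \frac{1}{4} + \left(h + 6 h r\right) = - \frac{1}{4} + h + 6 h r$)
$D{\left(b,O \right)} = \frac{-1 + b}{O}$ ($D{\left(b,O \right)} = \frac{b - 1}{O + 0} = \frac{b - 1}{O} = \frac{-1 + b}{O}$)
$k{\left(Y \right)} = 5 Y$
$k{\left(D{\left(1,U{\left(-2,-4 \right)} \right)} \right)} \left(-6736\right) = 5 \frac{-1 + 1}{- \frac{1}{4} - 4 + 6 \left(-4\right) \left(-2\right)} \left(-6736\right) = 5 \frac{1}{- \frac{1}{4} - 4 + 48} \cdot 0 \left(-6736\right) = 5 \frac{1}{\frac{175}{4}} \cdot 0 \left(-6736\right) = 5 \cdot \frac{4}{175} \cdot 0 \left(-6736\right) = 5 \cdot 0 \left(-6736\right) = 0 \left(-6736\right) = 0$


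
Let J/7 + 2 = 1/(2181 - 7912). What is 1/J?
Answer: -5731/80241 ≈ -0.071422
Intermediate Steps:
J = -80241/5731 (J = -14 + 7/(2181 - 7912) = -14 + 7/(-5731) = -14 + 7*(-1/5731) = -14 - 7/5731 = -80241/5731 ≈ -14.001)
1/J = 1/(-80241/5731) = -5731/80241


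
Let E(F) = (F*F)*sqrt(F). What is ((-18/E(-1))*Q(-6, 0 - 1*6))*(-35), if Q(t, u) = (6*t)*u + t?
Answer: -132300*I ≈ -1.323e+5*I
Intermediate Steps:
Q(t, u) = t + 6*t*u (Q(t, u) = 6*t*u + t = t + 6*t*u)
E(F) = F**(5/2) (E(F) = F**2*sqrt(F) = F**(5/2))
((-18/E(-1))*Q(-6, 0 - 1*6))*(-35) = ((-18*(-I))*(-6*(1 + 6*(0 - 1*6))))*(-35) = ((-18*(-I))*(-6*(1 + 6*(0 - 6))))*(-35) = ((-(-18)*I)*(-6*(1 + 6*(-6))))*(-35) = ((18*I)*(-6*(1 - 36)))*(-35) = ((18*I)*(-6*(-35)))*(-35) = ((18*I)*210)*(-35) = (3780*I)*(-35) = -132300*I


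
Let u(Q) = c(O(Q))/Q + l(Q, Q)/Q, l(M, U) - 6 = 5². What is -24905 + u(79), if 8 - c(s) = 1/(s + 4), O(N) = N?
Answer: -163298849/6557 ≈ -24905.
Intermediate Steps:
l(M, U) = 31 (l(M, U) = 6 + 5² = 6 + 25 = 31)
c(s) = 8 - 1/(4 + s) (c(s) = 8 - 1/(s + 4) = 8 - 1/(4 + s))
u(Q) = 31/Q + (31 + 8*Q)/(Q*(4 + Q)) (u(Q) = ((31 + 8*Q)/(4 + Q))/Q + 31/Q = (31 + 8*Q)/(Q*(4 + Q)) + 31/Q = 31/Q + (31 + 8*Q)/(Q*(4 + Q)))
-24905 + u(79) = -24905 + (155 + 39*79)/(79*(4 + 79)) = -24905 + (1/79)*(155 + 3081)/83 = -24905 + (1/79)*(1/83)*3236 = -24905 + 3236/6557 = -163298849/6557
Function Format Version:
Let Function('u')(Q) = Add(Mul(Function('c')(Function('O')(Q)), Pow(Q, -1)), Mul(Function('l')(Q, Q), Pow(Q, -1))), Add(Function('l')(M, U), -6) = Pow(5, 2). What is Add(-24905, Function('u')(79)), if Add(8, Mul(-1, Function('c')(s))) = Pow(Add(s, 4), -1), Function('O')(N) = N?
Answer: Rational(-163298849, 6557) ≈ -24905.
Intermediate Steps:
Function('l')(M, U) = 31 (Function('l')(M, U) = Add(6, Pow(5, 2)) = Add(6, 25) = 31)
Function('c')(s) = Add(8, Mul(-1, Pow(Add(4, s), -1))) (Function('c')(s) = Add(8, Mul(-1, Pow(Add(s, 4), -1))) = Add(8, Mul(-1, Pow(Add(4, s), -1))))
Function('u')(Q) = Add(Mul(31, Pow(Q, -1)), Mul(Pow(Q, -1), Pow(Add(4, Q), -1), Add(31, Mul(8, Q)))) (Function('u')(Q) = Add(Mul(Mul(Pow(Add(4, Q), -1), Add(31, Mul(8, Q))), Pow(Q, -1)), Mul(31, Pow(Q, -1))) = Add(Mul(Pow(Q, -1), Pow(Add(4, Q), -1), Add(31, Mul(8, Q))), Mul(31, Pow(Q, -1))) = Add(Mul(31, Pow(Q, -1)), Mul(Pow(Q, -1), Pow(Add(4, Q), -1), Add(31, Mul(8, Q)))))
Add(-24905, Function('u')(79)) = Add(-24905, Mul(Pow(79, -1), Pow(Add(4, 79), -1), Add(155, Mul(39, 79)))) = Add(-24905, Mul(Rational(1, 79), Pow(83, -1), Add(155, 3081))) = Add(-24905, Mul(Rational(1, 79), Rational(1, 83), 3236)) = Add(-24905, Rational(3236, 6557)) = Rational(-163298849, 6557)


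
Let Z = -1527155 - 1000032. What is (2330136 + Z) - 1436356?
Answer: -1633407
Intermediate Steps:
Z = -2527187
(2330136 + Z) - 1436356 = (2330136 - 2527187) - 1436356 = -197051 - 1436356 = -1633407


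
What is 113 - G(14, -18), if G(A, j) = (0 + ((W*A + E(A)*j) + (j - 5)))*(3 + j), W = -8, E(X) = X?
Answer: -5692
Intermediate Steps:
G(A, j) = (3 + j)*(-5 + j - 8*A + A*j) (G(A, j) = (0 + ((-8*A + A*j) + (j - 5)))*(3 + j) = (0 + ((-8*A + A*j) + (-5 + j)))*(3 + j) = (0 + (-5 + j - 8*A + A*j))*(3 + j) = (-5 + j - 8*A + A*j)*(3 + j) = (3 + j)*(-5 + j - 8*A + A*j))
113 - G(14, -18) = 113 - (-15 + (-18)² - 24*14 - 2*(-18) + 14*(-18)² - 5*14*(-18)) = 113 - (-15 + 324 - 336 + 36 + 14*324 + 1260) = 113 - (-15 + 324 - 336 + 36 + 4536 + 1260) = 113 - 1*5805 = 113 - 5805 = -5692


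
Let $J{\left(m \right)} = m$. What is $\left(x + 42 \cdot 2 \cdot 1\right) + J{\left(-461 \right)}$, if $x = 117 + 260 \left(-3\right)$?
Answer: $-1040$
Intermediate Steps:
$x = -663$ ($x = 117 - 780 = -663$)
$\left(x + 42 \cdot 2 \cdot 1\right) + J{\left(-461 \right)} = \left(-663 + 42 \cdot 2 \cdot 1\right) - 461 = \left(-663 + 84 \cdot 1\right) - 461 = \left(-663 + 84\right) - 461 = -579 - 461 = -1040$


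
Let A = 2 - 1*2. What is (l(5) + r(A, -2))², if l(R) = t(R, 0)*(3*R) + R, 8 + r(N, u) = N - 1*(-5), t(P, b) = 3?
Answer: 2209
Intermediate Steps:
A = 0 (A = 2 - 2 = 0)
r(N, u) = -3 + N (r(N, u) = -8 + (N - 1*(-5)) = -8 + (N + 5) = -8 + (5 + N) = -3 + N)
l(R) = 10*R (l(R) = 3*(3*R) + R = 9*R + R = 10*R)
(l(5) + r(A, -2))² = (10*5 + (-3 + 0))² = (50 - 3)² = 47² = 2209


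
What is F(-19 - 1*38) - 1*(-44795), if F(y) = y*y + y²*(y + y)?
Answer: -322342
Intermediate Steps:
F(y) = y² + 2*y³ (F(y) = y² + y²*(2*y) = y² + 2*y³)
F(-19 - 1*38) - 1*(-44795) = (-19 - 1*38)²*(1 + 2*(-19 - 1*38)) - 1*(-44795) = (-19 - 38)²*(1 + 2*(-19 - 38)) + 44795 = (-57)²*(1 + 2*(-57)) + 44795 = 3249*(1 - 114) + 44795 = 3249*(-113) + 44795 = -367137 + 44795 = -322342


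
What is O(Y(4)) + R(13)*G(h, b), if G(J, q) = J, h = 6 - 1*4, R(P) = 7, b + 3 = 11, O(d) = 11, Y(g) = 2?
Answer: 25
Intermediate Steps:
b = 8 (b = -3 + 11 = 8)
h = 2 (h = 6 - 4 = 2)
O(Y(4)) + R(13)*G(h, b) = 11 + 7*2 = 11 + 14 = 25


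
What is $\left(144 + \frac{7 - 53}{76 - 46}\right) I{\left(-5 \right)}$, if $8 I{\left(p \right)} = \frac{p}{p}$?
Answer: $\frac{2137}{120} \approx 17.808$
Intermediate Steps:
$I{\left(p \right)} = \frac{1}{8}$ ($I{\left(p \right)} = \frac{p \frac{1}{p}}{8} = \frac{1}{8} \cdot 1 = \frac{1}{8}$)
$\left(144 + \frac{7 - 53}{76 - 46}\right) I{\left(-5 \right)} = \left(144 + \frac{7 - 53}{76 - 46}\right) \frac{1}{8} = \left(144 - \frac{46}{30}\right) \frac{1}{8} = \left(144 - \frac{23}{15}\right) \frac{1}{8} = \frac{2137}{15} \cdot \frac{1}{8} = \frac{2137}{120}$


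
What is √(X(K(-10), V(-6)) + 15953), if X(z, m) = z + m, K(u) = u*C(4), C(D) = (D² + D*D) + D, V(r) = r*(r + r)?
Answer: √15665 ≈ 125.16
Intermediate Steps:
V(r) = 2*r² (V(r) = r*(2*r) = 2*r²)
C(D) = D + 2*D² (C(D) = (D² + D²) + D = 2*D² + D = D + 2*D²)
K(u) = 36*u (K(u) = u*(4*(1 + 2*4)) = u*(4*(1 + 8)) = u*(4*9) = u*36 = 36*u)
X(z, m) = m + z
√(X(K(-10), V(-6)) + 15953) = √((2*(-6)² + 36*(-10)) + 15953) = √((2*36 - 360) + 15953) = √((72 - 360) + 15953) = √(-288 + 15953) = √15665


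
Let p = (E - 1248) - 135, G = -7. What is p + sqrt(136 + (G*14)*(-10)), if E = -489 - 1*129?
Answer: -2001 + 6*sqrt(31) ≈ -1967.6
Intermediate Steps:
E = -618 (E = -489 - 129 = -618)
p = -2001 (p = (-618 - 1248) - 135 = -1866 - 135 = -2001)
p + sqrt(136 + (G*14)*(-10)) = -2001 + sqrt(136 - 7*14*(-10)) = -2001 + sqrt(136 - 98*(-10)) = -2001 + sqrt(136 + 980) = -2001 + sqrt(1116) = -2001 + 6*sqrt(31)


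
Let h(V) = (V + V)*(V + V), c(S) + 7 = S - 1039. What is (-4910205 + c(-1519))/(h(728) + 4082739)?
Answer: -982554/1240535 ≈ -0.79204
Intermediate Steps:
c(S) = -1046 + S (c(S) = -7 + (S - 1039) = -7 + (-1039 + S) = -1046 + S)
h(V) = 4*V² (h(V) = (2*V)*(2*V) = 4*V²)
(-4910205 + c(-1519))/(h(728) + 4082739) = (-4910205 + (-1046 - 1519))/(4*728² + 4082739) = (-4910205 - 2565)/(4*529984 + 4082739) = -4912770/(2119936 + 4082739) = -4912770/6202675 = -4912770*1/6202675 = -982554/1240535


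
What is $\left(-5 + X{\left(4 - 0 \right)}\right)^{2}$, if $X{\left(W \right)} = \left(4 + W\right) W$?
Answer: $729$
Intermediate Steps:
$X{\left(W \right)} = W \left(4 + W\right)$
$\left(-5 + X{\left(4 - 0 \right)}\right)^{2} = \left(-5 + \left(4 - 0\right) \left(4 + \left(4 - 0\right)\right)\right)^{2} = \left(-5 + \left(4 + 0\right) \left(4 + \left(4 + 0\right)\right)\right)^{2} = \left(-5 + 4 \left(4 + 4\right)\right)^{2} = \left(-5 + 4 \cdot 8\right)^{2} = \left(-5 + 32\right)^{2} = 27^{2} = 729$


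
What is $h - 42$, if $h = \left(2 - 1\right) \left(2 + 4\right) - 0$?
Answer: $-36$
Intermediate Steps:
$h = 6$ ($h = 1 \cdot 6 + 0 = 6 + 0 = 6$)
$h - 42 = 6 - 42 = -36$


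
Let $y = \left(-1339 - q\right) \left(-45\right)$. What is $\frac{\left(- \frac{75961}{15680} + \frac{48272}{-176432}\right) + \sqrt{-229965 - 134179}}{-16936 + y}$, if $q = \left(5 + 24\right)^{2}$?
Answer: $- \frac{884928507}{14033528311040} + \frac{i \sqrt{22759}}{20291} \approx -6.3058 \cdot 10^{-5} + 0.0074349 i$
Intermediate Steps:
$q = 841$ ($q = 29^{2} = 841$)
$y = 98100$ ($y = \left(-1339 - 841\right) \left(-45\right) = \left(-2180\right) \left(-45\right) = 98100$)
$\frac{\left(- \frac{75961}{15680} + \frac{48272}{-176432}\right) + \sqrt{-229965 - 134179}}{-16936 + y} = \frac{\left(- \frac{75961}{15680} + \frac{48272}{-176432}\right) + \sqrt{-229965 - 134179}}{-16936 + 98100} = \frac{\left(\left(-75961\right) \frac{1}{15680} + 48272 \left(- \frac{1}{176432}\right)\right) + \sqrt{-364144}}{81164} = \left(\left(- \frac{75961}{15680} - \frac{3017}{11027}\right) + 4 i \sqrt{22759}\right) \frac{1}{81164} = \left(- \frac{884928507}{172903360} + 4 i \sqrt{22759}\right) \frac{1}{81164} = - \frac{884928507}{14033528311040} + \frac{i \sqrt{22759}}{20291}$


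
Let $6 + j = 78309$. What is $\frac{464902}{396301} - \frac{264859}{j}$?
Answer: $- \frac{68560665253}{31031557203} \approx -2.2094$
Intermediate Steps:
$j = 78303$ ($j = -6 + 78309 = 78303$)
$\frac{464902}{396301} - \frac{264859}{j} = \frac{464902}{396301} - \frac{264859}{78303} = - \frac{68560665253}{31031557203}$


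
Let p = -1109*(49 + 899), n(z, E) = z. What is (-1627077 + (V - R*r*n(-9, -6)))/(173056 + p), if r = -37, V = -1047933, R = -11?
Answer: 381621/125468 ≈ 3.0416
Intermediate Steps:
p = -1051332 (p = -1109*948 = -1051332)
(-1627077 + (V - R*r*n(-9, -6)))/(173056 + p) = (-1627077 + (-1047933 - (-11*(-37))*(-9)))/(173056 - 1051332) = (-1627077 + (-1047933 - 407*(-9)))/(-878276) = (-1627077 + (-1047933 - 1*(-3663)))*(-1/878276) = (-1627077 + (-1047933 + 3663))*(-1/878276) = (-1627077 - 1044270)*(-1/878276) = -2671347*(-1/878276) = 381621/125468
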